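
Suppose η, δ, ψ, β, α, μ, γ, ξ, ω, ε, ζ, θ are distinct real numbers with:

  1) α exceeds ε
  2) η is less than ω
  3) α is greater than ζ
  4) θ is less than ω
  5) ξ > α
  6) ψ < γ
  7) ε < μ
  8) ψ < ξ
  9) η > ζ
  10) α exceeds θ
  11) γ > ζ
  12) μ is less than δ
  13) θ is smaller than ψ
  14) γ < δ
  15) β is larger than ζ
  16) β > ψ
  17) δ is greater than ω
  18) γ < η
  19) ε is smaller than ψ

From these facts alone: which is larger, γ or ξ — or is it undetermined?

Following every chain through γ: above γ we get η, ω, δ; below γ we get θ, ε, ζ, ψ.
ξ is not reached, and no chain runs the other way from ξ to γ.
So the given relations leave the order of γ and ξ undetermined.

undetermined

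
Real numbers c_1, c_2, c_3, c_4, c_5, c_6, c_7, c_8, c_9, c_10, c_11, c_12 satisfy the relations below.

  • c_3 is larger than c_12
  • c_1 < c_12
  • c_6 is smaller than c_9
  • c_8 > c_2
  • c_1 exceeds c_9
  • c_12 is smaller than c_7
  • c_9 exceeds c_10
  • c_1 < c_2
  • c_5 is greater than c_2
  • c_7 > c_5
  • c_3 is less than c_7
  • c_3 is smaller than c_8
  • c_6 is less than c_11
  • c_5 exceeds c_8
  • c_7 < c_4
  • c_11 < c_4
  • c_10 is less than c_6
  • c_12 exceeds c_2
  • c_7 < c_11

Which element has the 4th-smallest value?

The consecutive relations fix a unique order: c_10 < c_6 < c_9 < c_1 < c_2 < c_12 < c_3 < c_8 < c_5 < c_7 < c_11 < c_4.
Counting 4 from the smallest end gives c_1.

c_1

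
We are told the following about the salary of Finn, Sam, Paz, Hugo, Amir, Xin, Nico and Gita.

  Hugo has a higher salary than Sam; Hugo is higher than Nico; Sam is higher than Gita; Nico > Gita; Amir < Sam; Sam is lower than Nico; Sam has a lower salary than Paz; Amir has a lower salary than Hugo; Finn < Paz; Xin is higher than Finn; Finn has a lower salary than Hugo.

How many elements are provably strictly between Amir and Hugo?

The relations place Amir below Hugo. An element lies strictly between them when it is forced above Amir and also forced below Hugo.
Above Amir: {Sam, Paz, Nico}. Below Hugo: {Finn, Gita, Sam, Nico}.
Intersection: {Sam, Nico} — 2.

2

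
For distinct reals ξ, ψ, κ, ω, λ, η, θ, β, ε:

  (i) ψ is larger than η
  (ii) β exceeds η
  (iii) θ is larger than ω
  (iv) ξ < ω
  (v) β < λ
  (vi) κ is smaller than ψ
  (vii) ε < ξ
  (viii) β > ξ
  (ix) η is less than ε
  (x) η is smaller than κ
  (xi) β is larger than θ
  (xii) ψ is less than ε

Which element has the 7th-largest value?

ψ

The consecutive relations fix a unique order: η < κ < ψ < ε < ξ < ω < θ < β < λ.
The 7th largest is ψ.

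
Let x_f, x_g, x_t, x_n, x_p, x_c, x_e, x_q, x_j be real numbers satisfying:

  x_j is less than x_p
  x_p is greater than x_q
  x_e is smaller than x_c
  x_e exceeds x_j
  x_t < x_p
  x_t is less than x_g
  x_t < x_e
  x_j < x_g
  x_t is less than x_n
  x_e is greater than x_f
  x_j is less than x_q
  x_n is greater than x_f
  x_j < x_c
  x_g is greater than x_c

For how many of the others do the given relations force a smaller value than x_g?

Directly below x_g: x_j, x_t, x_c.
One step further: x_e (4 so far).
One step further: x_f (5 so far).
No other element is forced below x_g by the given relations, so the count is 5.

5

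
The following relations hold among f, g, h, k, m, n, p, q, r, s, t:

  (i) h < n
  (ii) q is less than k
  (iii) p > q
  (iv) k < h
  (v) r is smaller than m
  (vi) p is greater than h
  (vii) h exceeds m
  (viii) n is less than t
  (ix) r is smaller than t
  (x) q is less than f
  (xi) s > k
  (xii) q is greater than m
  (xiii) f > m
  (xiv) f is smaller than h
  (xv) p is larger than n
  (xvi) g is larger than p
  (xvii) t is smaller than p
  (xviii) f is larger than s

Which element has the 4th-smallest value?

k

Piecing the relations together gives one ordering: r < m < q < k < s < f < h < n < t < p < g.
Counting 4 from the smallest end gives k.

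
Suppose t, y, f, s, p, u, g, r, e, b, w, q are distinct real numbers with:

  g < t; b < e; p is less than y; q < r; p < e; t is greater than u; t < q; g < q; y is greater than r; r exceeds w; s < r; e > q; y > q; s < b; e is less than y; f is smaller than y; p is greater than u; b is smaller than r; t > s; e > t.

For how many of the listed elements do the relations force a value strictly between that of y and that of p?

1

The relations place p below y. An element lies strictly between them when it is forced above p and also forced below y.
Above p: {e}. Below y: {s, f, w, b, g, u, t, q, e, r}.
Intersection: {e} — 1.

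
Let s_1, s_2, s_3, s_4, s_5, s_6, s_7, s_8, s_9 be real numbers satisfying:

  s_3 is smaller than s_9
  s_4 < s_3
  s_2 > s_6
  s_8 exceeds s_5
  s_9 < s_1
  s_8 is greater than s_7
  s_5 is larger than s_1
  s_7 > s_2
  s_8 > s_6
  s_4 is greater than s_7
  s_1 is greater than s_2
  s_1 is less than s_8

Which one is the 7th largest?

The consecutive relations fix a unique order: s_6 < s_2 < s_7 < s_4 < s_3 < s_9 < s_1 < s_5 < s_8.
Counting 7 from the largest end gives s_7.

s_7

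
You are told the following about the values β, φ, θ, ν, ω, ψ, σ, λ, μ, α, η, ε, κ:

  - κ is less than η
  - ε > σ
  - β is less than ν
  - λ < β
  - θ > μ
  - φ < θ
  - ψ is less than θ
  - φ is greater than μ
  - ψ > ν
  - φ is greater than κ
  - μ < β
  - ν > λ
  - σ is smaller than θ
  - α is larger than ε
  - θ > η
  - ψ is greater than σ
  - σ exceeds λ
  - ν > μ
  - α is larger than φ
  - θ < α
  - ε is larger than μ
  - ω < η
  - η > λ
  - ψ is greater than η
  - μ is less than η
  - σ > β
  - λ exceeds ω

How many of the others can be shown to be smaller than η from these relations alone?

From η the given relations immediately reach κ, μ, ω, λ.
Nothing else is reachable below η; 4 in all.

4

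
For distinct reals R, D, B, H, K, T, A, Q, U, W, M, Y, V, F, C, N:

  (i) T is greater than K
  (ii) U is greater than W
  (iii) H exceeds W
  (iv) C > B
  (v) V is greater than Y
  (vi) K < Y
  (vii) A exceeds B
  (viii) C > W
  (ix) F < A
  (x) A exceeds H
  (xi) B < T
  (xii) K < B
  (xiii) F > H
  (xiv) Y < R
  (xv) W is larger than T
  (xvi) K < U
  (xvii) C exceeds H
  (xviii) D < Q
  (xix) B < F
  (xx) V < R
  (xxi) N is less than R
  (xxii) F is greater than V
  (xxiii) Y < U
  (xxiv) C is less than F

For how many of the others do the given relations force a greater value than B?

The elements the relations force above B are T, W, U, H, C, F, A — no chain reaches any other.
That is 7.

7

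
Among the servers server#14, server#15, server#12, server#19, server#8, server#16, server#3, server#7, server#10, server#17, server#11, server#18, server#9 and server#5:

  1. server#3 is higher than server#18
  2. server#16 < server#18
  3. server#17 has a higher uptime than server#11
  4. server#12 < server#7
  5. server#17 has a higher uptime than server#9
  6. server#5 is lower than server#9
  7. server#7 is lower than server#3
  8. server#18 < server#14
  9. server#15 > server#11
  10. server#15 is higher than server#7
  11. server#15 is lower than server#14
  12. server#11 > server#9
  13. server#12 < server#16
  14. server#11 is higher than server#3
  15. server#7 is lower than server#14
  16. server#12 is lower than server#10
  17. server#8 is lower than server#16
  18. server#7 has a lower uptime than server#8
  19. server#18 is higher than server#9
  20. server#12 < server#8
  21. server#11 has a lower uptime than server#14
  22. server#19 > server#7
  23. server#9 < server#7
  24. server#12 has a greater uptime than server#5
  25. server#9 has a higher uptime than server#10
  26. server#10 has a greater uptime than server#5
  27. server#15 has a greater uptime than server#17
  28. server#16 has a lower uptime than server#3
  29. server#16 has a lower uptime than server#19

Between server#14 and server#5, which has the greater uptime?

Following the relations from server#5: server#5 < server#12 < server#10 < server#9 < server#7 < server#8 < server#16 < server#18 < server#3 < server#11 < server#17 < server#15 < server#14.
So server#5 < server#14; server#14 is the higher of the two.

server#14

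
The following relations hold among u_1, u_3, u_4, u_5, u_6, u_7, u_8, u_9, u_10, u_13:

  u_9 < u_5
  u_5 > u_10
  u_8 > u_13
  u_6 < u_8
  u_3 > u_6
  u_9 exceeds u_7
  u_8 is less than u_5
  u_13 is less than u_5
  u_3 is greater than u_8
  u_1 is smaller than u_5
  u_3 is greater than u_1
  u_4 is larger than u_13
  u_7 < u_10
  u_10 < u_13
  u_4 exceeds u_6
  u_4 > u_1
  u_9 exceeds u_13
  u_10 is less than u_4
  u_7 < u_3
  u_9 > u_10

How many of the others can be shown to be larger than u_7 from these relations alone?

From u_7 the given relations immediately reach u_10, u_9, u_3.
From those, u_13, u_5, u_4 — 6 in total.
From those, u_8 — 7 in total.
No other element is forced above u_7 by the given relations, so the count is 7.

7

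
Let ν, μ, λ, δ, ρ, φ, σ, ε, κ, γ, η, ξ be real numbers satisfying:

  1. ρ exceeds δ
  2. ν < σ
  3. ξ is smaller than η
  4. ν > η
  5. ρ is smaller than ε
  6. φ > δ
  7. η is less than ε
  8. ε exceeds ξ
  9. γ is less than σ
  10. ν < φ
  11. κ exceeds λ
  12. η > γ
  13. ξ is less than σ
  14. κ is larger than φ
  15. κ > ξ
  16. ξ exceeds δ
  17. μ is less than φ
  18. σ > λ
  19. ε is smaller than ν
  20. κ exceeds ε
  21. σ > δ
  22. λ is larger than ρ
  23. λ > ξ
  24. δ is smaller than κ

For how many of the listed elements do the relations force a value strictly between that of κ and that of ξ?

5

The relations place ξ below κ. An element lies strictly between them when it is forced above ξ and also forced below κ.
Above ξ: {η, ε, ν, λ, φ, σ}. Below κ: {γ, μ, δ, ρ, η, ε, ν, λ, φ}.
Intersection: {η, ε, ν, λ, φ} — 5.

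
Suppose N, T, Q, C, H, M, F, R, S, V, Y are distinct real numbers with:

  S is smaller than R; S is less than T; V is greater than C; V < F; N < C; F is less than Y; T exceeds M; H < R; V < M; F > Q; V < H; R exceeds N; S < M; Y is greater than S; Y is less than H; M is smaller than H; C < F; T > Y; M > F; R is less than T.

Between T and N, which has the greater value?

T

N < C and C < V give N < V.
With V < F: N < C < V < F.
With F < M: N < C < V < F < M.
Then M < H extends the chain to H.
Then H < R extends the chain to R.
Then R < T extends the chain to T.
So N < T; T is the larger of the two.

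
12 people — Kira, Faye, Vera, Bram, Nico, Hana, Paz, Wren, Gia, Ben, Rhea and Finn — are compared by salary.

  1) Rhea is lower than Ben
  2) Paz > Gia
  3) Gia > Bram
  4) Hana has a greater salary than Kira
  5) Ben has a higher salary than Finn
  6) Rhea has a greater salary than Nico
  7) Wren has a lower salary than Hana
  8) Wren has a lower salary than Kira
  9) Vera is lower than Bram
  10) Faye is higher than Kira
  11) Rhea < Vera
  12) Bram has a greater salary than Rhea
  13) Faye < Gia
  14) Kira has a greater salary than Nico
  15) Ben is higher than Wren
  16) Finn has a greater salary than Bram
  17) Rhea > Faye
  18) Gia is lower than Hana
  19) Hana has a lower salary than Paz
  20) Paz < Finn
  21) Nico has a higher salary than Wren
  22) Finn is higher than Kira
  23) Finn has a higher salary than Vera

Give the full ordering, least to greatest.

Wren < Nico < Kira < Faye < Rhea < Vera < Bram < Gia < Hana < Paz < Finn < Ben

Each adjacent pair is fixed by a given relation: Wren < Nico; Nico < Kira; Kira < Faye; Faye < Rhea; Rhea < Vera; Vera < Bram; Bram < Gia; Gia < Hana; Hana < Paz; Paz < Finn; Finn < Ben. Chaining them end to end gives the full order.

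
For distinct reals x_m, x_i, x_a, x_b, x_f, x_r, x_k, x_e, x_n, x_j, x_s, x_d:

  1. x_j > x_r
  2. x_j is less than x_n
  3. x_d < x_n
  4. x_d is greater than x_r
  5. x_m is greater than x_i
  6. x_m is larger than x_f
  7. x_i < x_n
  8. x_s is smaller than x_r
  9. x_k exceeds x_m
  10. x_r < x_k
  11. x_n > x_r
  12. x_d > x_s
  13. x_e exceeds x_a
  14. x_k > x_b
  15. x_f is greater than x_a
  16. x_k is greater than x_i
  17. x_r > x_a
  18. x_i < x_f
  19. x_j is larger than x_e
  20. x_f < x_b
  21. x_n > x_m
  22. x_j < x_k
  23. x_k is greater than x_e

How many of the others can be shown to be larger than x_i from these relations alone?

5

The elements the relations force above x_i are x_f, x_b, x_m, x_n, x_k — no chain reaches any other.
That is 5.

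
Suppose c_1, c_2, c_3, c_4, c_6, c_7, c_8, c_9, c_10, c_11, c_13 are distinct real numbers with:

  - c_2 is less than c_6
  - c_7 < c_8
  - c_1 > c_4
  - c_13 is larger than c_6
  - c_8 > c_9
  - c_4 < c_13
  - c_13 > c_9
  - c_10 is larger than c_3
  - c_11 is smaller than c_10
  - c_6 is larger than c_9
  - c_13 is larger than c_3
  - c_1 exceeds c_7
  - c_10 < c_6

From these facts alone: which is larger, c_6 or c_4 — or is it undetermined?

undetermined

Following every chain through c_4: above c_4 we get c_1, c_13.
c_6 is not reached, and no chain runs the other way from c_6 to c_4.
So the given relations leave the order of c_4 and c_6 undetermined.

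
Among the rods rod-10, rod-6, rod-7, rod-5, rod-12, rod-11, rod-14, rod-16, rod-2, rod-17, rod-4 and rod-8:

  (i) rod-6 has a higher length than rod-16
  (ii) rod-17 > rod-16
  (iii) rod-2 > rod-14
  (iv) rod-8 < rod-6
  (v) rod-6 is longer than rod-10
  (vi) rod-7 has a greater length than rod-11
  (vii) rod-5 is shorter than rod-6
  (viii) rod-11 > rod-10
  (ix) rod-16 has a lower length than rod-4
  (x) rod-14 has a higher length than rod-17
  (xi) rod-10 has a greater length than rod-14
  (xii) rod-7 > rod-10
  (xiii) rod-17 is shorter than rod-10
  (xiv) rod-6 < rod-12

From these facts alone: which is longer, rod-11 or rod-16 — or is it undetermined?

rod-11

Chaining the given relations: rod-16 < rod-17 < rod-14 < rod-10 < rod-11.
So rod-11 is longer.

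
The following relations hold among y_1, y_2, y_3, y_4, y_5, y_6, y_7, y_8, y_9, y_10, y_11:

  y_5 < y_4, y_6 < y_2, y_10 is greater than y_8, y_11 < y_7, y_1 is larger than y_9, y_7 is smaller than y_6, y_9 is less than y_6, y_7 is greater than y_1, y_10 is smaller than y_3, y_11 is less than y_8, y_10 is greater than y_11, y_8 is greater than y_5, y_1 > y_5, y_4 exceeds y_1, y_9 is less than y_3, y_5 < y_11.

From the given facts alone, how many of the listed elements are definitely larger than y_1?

Directly above y_1: y_7, y_4.
One step further: y_6 (3 so far).
One step further: y_2 (4 so far).
No other element is forced above y_1 by the given relations, so the count is 4.

4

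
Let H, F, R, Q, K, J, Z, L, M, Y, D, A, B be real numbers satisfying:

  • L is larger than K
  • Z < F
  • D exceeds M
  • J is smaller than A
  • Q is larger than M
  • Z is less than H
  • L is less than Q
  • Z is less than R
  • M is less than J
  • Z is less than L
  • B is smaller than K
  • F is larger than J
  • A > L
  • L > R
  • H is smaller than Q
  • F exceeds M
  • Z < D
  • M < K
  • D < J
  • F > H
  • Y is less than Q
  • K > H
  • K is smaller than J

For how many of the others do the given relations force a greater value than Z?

9

Directly above Z: D, H, R, L, F.
One step further: K, J, A, Q (9 so far).
No other element is forced above Z by the given relations, so the count is 9.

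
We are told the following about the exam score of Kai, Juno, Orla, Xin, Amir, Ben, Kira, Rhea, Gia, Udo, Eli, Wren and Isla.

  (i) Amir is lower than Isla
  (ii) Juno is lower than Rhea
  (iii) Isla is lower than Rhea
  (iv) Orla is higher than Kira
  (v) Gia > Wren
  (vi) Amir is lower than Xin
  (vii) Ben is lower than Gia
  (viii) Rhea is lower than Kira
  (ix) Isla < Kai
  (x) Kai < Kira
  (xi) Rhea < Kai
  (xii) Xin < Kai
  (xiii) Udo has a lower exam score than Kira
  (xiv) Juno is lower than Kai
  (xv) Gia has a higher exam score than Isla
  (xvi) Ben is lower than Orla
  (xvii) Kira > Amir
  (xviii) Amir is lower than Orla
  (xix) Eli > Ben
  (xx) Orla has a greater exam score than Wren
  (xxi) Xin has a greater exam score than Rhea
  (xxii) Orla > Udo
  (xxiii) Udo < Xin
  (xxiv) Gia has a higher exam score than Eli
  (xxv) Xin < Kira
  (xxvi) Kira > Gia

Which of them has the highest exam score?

Chaining downward from Orla: directly below it, Amir, Wren, Ben, Udo, Kira; then Rhea, Gia, Xin, Kai; then Juno, Isla, Eli.
That covers every other element, and nothing is given above Orla, so Orla is the highest exam score.

Orla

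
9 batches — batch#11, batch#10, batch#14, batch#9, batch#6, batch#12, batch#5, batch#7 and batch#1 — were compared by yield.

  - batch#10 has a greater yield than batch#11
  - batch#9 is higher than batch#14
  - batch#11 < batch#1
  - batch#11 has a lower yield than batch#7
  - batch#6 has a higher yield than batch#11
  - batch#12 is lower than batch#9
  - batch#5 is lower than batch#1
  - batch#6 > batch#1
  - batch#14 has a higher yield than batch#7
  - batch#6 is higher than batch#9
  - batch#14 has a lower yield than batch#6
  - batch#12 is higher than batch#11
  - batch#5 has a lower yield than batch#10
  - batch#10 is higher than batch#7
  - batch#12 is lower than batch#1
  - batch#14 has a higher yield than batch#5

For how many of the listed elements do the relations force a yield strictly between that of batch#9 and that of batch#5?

Chaining upward from batch#5 reaches: batch#10, batch#14, batch#1, batch#6.
Chaining downward from batch#9 reaches: batch#11, batch#7, batch#14, batch#12.
Strictly between batch#5 and batch#9 are those in both lists: batch#14 — 1 element.

1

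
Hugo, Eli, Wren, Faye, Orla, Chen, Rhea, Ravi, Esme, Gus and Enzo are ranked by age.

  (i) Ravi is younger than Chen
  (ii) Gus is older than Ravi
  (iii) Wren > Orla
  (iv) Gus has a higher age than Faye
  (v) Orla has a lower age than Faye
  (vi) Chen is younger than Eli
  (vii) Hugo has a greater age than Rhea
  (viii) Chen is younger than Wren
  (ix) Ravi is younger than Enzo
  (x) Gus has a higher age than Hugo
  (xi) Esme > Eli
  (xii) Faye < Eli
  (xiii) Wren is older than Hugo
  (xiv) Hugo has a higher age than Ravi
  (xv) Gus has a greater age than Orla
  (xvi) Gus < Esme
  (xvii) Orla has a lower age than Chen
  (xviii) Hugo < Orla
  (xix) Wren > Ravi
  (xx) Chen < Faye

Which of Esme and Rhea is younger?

Rhea

The relevant relations are Rhea < Hugo; Hugo < Orla; Orla < Chen; Chen < Faye; Faye < Eli; Eli < Esme.
Chaining these gives Rhea < Hugo < Orla < Chen < Faye < Eli < Esme.
So Rhea < Esme; Rhea is the younger of the two.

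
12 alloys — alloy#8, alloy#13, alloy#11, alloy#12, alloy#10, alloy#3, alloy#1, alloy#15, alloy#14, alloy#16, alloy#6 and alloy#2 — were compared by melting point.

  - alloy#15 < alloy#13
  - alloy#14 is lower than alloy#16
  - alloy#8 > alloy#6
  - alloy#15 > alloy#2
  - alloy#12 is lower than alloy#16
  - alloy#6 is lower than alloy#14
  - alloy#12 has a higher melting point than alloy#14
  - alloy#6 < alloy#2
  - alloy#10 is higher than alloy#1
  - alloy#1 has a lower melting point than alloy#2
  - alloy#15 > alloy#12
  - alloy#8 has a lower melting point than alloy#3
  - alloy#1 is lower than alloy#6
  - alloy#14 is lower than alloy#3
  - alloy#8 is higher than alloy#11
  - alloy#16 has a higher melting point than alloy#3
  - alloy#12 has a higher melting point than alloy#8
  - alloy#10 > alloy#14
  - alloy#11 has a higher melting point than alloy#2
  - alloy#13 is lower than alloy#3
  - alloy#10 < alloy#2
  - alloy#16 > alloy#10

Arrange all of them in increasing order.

Nothing is placed below alloy#1, so it is least; from there alloy#1 < alloy#6; alloy#6 < alloy#14; alloy#14 < alloy#10; alloy#10 < alloy#2; alloy#2 < alloy#11; alloy#11 < alloy#8; alloy#8 < alloy#12; alloy#12 < alloy#15; alloy#15 < alloy#13; alloy#13 < alloy#3; alloy#3 < alloy#16, each given directly.

alloy#1 < alloy#6 < alloy#14 < alloy#10 < alloy#2 < alloy#11 < alloy#8 < alloy#12 < alloy#15 < alloy#13 < alloy#3 < alloy#16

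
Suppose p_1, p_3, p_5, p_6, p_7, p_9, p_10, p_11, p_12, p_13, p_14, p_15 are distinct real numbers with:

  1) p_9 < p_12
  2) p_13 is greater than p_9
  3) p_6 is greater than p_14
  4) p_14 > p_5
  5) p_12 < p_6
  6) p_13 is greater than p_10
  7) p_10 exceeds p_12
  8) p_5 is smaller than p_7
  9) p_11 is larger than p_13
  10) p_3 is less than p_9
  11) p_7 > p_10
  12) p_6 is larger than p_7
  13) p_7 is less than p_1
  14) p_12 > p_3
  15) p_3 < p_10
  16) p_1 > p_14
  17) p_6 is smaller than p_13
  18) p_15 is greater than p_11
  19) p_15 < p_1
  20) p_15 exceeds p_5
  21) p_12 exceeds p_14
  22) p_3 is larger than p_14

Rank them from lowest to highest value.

Nothing is placed below p_5, so it is least; from there p_5 < p_14; p_14 < p_3; p_3 < p_9; p_9 < p_12; p_12 < p_10; p_10 < p_7; p_7 < p_6; p_6 < p_13; p_13 < p_11; p_11 < p_15; p_15 < p_1, each given directly.

p_5 < p_14 < p_3 < p_9 < p_12 < p_10 < p_7 < p_6 < p_13 < p_11 < p_15 < p_1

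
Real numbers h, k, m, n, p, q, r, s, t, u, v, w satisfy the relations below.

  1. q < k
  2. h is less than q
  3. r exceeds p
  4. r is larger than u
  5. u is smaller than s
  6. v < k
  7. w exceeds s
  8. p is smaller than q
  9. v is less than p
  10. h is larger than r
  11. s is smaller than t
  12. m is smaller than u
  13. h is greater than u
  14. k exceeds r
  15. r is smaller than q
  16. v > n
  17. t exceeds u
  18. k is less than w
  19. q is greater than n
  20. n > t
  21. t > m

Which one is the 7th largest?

The consecutive relations fix a unique order: m < u < s < t < n < v < p < r < h < q < k < w.
The 7th largest is v.

v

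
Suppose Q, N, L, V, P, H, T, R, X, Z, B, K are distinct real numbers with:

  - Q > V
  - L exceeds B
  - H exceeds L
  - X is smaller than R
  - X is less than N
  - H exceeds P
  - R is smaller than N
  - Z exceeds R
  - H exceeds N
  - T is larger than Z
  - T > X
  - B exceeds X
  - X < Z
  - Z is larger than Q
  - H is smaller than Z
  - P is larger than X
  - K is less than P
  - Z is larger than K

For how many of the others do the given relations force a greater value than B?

4

Directly above B: L.
One step further: H (2 so far).
One step further: Z (3 so far).
One step further: T (4 so far).
No other element is forced above B by the given relations, so the count is 4.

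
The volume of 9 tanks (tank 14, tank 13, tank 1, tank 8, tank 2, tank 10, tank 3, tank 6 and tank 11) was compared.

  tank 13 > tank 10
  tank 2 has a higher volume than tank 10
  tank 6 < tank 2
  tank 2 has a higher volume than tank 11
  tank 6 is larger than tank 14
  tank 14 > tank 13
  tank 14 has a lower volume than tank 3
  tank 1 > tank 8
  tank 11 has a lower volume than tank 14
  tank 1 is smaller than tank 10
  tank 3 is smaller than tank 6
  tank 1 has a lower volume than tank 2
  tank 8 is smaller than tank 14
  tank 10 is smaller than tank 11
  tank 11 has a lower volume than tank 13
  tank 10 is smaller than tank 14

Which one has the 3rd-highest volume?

tank 3

The consecutive relations fix a unique order: tank 8 < tank 1 < tank 10 < tank 11 < tank 13 < tank 14 < tank 3 < tank 6 < tank 2.
The 3rd largest is tank 3.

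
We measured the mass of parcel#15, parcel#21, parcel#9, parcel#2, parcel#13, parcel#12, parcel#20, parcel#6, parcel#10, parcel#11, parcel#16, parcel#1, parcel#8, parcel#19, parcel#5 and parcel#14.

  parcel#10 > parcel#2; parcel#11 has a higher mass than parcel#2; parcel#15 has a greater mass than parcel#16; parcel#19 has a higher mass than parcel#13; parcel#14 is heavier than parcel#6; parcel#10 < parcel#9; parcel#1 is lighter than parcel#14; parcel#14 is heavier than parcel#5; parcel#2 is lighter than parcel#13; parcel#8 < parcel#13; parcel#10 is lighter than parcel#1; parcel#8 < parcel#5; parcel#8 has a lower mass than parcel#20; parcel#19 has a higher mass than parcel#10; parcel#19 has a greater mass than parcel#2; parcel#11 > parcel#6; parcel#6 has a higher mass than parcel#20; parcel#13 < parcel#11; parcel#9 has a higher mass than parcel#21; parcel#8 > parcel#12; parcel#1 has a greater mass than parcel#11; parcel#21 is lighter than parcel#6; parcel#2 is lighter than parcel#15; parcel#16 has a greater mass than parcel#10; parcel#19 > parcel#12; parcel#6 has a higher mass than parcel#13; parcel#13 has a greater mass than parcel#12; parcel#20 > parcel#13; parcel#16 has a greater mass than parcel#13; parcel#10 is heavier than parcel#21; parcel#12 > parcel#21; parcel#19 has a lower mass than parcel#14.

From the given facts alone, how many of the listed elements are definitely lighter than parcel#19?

The elements the relations force below parcel#19 are parcel#2, parcel#21, parcel#12, parcel#8, parcel#13, parcel#10 — no chain reaches any other.
That is 6.

6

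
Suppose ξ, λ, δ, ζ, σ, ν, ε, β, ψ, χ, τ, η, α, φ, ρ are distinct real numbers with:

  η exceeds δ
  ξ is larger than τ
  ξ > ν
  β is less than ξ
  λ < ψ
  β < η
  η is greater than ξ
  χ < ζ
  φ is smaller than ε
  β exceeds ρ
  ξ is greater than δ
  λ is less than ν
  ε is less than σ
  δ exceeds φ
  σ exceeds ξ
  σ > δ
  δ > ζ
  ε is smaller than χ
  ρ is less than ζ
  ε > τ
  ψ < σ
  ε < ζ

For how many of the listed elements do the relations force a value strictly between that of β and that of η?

1

The relations place β below η. An element lies strictly between them when it is forced above β and also forced below η.
Above β: {ξ, σ}. Below η: {ρ, τ, φ, λ, ε, χ, ζ, ν, δ, ξ}.
Intersection: {ξ} — 1.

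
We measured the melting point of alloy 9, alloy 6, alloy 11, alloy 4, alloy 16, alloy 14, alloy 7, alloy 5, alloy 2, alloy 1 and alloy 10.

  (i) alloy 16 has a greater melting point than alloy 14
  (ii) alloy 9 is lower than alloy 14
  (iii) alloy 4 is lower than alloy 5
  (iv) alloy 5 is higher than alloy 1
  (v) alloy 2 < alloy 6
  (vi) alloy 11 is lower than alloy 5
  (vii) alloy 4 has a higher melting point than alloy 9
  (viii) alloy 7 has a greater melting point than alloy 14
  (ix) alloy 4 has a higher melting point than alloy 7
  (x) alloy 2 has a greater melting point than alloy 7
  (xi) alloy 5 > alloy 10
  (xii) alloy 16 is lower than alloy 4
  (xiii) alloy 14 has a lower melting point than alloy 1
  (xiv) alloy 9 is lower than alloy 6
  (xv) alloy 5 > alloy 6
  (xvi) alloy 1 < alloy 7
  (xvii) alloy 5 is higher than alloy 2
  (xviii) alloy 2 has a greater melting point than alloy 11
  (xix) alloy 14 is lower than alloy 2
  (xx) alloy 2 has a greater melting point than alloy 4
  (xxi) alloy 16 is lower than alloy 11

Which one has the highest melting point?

alloy 5

Chaining downward from alloy 5: directly below it, alloy 1, alloy 11, alloy 10, alloy 4, alloy 2, alloy 6; then alloy 9, alloy 14, alloy 16, alloy 7.
That covers every other element, and nothing is given above alloy 5, so alloy 5 is the highest melting point.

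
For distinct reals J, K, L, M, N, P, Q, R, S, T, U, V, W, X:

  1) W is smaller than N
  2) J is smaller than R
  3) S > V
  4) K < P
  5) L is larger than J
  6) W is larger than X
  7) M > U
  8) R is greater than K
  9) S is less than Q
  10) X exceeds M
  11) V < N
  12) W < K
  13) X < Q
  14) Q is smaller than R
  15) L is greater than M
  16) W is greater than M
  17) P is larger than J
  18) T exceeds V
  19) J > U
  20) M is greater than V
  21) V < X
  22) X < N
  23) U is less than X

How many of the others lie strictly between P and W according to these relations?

1

The relations place W below P. An element lies strictly between them when it is forced above W and also forced below P.
Above W: {K, R, N}. Below P: {V, U, M, J, X, K}.
Intersection: {K} — 1.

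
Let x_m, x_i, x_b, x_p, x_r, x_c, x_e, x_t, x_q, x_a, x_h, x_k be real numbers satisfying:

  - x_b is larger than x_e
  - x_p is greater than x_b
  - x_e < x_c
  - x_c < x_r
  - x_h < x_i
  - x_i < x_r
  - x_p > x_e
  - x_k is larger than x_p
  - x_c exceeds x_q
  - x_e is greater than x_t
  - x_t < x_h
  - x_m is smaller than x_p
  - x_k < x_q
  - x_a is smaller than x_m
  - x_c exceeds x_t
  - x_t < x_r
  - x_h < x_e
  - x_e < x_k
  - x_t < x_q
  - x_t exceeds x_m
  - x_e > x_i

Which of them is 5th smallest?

x_i

The consecutive relations fix a unique order: x_a < x_m < x_t < x_h < x_i < x_e < x_b < x_p < x_k < x_q < x_c < x_r.
The 5th smallest is x_i.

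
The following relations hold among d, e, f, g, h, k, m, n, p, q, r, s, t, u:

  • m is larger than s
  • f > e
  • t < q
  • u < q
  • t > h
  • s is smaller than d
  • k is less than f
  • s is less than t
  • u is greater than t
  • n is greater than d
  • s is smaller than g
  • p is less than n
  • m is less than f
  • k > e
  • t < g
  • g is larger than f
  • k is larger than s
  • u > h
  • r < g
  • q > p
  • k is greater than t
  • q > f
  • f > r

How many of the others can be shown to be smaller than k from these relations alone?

4

The elements the relations force below k are s, h, t, e — no chain reaches any other.
That is 4.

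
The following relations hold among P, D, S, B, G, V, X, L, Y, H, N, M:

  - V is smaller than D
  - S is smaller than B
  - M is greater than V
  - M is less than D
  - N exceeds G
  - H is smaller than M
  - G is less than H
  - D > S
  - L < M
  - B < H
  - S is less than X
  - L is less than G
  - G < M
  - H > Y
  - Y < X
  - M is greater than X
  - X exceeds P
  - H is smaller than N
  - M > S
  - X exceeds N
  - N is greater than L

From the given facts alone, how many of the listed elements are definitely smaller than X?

8

From X the given relations immediately reach P, S, Y, N.
From those, L, G, H — 7 in total.
From those, B — 8 in total.
Nothing else is reachable below X; 8 in all.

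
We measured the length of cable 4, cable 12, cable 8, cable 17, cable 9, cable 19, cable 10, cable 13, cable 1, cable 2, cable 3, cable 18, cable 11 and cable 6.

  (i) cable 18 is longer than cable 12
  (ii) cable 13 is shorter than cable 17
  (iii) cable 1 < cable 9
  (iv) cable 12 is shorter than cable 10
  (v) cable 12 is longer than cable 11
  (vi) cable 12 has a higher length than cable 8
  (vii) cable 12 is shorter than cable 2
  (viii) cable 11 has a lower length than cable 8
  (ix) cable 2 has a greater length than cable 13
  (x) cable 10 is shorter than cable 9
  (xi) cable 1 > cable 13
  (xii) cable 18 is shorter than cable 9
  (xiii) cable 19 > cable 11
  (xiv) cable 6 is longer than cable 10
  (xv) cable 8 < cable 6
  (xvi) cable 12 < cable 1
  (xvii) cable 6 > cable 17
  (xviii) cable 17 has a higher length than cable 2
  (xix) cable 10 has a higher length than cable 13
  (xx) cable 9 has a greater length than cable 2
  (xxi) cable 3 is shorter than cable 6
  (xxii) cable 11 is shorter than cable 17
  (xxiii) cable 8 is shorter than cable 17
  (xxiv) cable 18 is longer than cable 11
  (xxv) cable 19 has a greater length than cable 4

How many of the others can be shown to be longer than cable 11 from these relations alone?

10

The elements the relations force above cable 11 are cable 8, cable 12, cable 2, cable 1, cable 10, cable 18, cable 9, cable 17, cable 6, cable 19 — no chain reaches any other.
That is 10.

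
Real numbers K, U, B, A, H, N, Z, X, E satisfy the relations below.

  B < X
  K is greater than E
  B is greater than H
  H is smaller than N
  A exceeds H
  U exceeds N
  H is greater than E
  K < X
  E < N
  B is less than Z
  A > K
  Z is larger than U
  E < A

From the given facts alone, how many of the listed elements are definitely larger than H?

From H the given relations immediately reach N, B, A.
From those, U, X, Z — 6 in total.
Nothing else is reachable above H; 6 in all.

6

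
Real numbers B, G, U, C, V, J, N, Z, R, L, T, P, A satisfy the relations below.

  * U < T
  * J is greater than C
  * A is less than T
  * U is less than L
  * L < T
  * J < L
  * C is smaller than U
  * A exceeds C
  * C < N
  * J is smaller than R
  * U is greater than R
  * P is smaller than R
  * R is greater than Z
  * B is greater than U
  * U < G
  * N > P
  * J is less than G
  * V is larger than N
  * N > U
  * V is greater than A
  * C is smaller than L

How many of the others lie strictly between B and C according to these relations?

3

Chaining upward from C reaches: J, A, R, U, L, G, N, T, V.
Chaining downward from B reaches: Z, P, J, R, U.
Strictly between C and B are those in both lists: J, R, U — 3 elements.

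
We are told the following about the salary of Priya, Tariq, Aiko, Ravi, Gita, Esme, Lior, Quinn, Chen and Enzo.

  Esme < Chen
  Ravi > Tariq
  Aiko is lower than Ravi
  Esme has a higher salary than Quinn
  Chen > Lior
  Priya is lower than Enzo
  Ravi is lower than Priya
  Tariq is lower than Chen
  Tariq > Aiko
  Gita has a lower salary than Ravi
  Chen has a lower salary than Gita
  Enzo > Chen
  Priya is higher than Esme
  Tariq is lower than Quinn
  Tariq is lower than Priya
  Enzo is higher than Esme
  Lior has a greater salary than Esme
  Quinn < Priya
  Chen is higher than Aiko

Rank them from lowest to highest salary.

Each adjacent pair is fixed by a given relation: Aiko < Tariq; Tariq < Quinn; Quinn < Esme; Esme < Lior; Lior < Chen; Chen < Gita; Gita < Ravi; Ravi < Priya; Priya < Enzo. Chaining them end to end gives the full order.

Aiko < Tariq < Quinn < Esme < Lior < Chen < Gita < Ravi < Priya < Enzo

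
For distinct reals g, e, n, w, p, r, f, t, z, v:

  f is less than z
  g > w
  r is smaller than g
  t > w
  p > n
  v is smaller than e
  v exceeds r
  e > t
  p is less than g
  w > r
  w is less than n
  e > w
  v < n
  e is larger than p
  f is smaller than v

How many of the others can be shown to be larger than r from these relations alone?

7

Directly above r: w, v, g.
One step further: t, n, e (6 so far).
One step further: p (7 so far).
Nothing else is reachable above r; 7 in all.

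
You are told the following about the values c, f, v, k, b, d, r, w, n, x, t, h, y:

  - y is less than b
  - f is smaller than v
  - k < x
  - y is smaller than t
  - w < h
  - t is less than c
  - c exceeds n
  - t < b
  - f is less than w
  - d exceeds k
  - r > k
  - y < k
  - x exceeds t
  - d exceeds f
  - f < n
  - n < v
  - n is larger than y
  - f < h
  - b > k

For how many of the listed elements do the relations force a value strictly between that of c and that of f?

1

Chaining upward from f reaches: w, n, h, v, d.
Chaining downward from c reaches: y, t, n.
Strictly between f and c are those in both lists: n — 1 element.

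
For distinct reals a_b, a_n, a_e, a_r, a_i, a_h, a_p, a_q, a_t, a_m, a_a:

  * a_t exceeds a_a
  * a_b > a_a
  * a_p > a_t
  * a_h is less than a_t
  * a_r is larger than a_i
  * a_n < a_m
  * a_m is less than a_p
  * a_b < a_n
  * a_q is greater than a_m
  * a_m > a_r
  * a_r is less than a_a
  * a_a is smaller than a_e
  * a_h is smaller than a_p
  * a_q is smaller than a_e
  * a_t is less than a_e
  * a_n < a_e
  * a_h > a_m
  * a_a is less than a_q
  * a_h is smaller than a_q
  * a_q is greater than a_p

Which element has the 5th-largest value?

a_h

Piecing the relations together gives one ordering: a_i < a_r < a_a < a_b < a_n < a_m < a_h < a_t < a_p < a_q < a_e.
The 5th largest is a_h.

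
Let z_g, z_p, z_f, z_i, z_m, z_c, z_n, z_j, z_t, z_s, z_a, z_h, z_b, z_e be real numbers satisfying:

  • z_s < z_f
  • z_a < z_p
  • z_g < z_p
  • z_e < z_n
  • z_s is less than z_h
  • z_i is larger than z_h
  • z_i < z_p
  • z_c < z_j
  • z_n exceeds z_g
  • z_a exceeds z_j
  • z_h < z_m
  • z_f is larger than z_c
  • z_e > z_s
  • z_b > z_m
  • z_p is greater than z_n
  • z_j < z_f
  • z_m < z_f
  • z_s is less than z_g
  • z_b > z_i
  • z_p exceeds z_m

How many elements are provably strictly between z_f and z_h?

1

Chaining upward from z_h reaches: z_m, z_i, z_b, z_p.
Chaining downward from z_f reaches: z_s, z_c, z_j, z_m.
Strictly between z_h and z_f are those in both lists: z_m — 1 element.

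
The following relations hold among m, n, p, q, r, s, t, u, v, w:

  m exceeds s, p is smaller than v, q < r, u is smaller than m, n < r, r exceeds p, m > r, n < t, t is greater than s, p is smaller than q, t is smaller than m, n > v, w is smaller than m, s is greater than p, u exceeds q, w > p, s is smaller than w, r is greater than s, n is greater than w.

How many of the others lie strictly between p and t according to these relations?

4

The relations place p below t. An element lies strictly between them when it is forced above p and also forced below t.
Above p: {v, q, s, w, u, n, r, m}. Below t: {v, s, w, n}.
Intersection: {v, s, w, n} — 4.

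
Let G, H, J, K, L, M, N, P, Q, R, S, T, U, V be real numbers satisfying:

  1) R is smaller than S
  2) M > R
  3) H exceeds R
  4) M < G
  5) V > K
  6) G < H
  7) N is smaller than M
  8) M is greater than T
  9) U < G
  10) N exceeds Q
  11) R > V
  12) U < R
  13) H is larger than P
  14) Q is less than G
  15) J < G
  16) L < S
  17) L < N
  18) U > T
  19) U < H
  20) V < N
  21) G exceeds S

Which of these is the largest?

H

Chaining downward from H: directly below it, U, R, P, G; then V, T, Q, J, M, S; then K, L, N.
That covers every other element, and nothing is given above H, so H is the largest.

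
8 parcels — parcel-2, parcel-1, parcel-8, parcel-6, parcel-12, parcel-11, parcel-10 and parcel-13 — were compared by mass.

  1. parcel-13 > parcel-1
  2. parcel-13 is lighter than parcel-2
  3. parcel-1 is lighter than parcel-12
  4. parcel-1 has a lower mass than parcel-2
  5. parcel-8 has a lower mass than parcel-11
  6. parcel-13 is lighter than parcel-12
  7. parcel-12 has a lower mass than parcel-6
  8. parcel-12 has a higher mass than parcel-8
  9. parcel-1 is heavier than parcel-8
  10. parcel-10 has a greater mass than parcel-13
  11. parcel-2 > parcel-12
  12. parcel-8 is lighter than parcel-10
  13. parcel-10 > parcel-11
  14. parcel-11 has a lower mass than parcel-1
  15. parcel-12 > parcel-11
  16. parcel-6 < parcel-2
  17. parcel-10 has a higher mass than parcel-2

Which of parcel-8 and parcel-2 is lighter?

parcel-8

Link the given pairs in sequence: parcel-8 < parcel-11; parcel-11 < parcel-1; parcel-1 < parcel-13; parcel-13 < parcel-12; parcel-12 < parcel-6; parcel-6 < parcel-2.
Chaining these gives parcel-8 < parcel-11 < parcel-1 < parcel-13 < parcel-12 < parcel-6 < parcel-2.
So parcel-8 < parcel-2; parcel-8 is the lighter of the two.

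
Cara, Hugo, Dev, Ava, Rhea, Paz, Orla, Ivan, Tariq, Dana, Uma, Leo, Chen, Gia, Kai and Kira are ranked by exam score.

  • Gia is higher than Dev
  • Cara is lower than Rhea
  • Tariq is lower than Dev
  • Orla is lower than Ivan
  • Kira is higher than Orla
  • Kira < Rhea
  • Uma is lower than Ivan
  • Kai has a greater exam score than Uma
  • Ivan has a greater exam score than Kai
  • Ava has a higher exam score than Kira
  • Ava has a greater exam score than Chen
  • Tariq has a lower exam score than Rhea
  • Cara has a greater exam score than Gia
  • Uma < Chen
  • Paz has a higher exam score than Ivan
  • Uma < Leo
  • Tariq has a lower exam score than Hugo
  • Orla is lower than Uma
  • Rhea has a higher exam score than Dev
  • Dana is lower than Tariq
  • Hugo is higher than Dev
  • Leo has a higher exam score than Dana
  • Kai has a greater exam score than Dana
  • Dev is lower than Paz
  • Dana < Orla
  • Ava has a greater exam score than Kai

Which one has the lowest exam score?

Tariq is not least since Dana < Tariq; Orla is not least since Dana < Orla; Dev is not least since Tariq < Dev; Kira is not least since Orla < Kira; Uma is not least since Orla < Uma; Chen is not least since Uma < Chen; Hugo is not least since Dev < Hugo; Kai is not least since Dana < Kai; Ivan is not least since Kai < Ivan; Leo is not least since Uma < Leo; Paz is not least since Ivan < Paz; Gia is not least since Dev < Gia; Cara is not least since Gia < Cara; Ava is not least since Chen < Ava; Rhea is not least since Kira < Rhea.
Only Dana has nothing below it, so Dana is the lowest exam score.

Dana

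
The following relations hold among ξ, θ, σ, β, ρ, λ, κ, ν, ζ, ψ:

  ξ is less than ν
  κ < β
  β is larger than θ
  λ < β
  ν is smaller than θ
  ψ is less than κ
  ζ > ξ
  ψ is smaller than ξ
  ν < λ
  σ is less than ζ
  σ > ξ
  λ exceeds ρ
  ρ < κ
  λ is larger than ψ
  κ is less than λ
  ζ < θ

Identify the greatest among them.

ψ is not greatest since ψ < ξ; ξ is not greatest since ξ < σ; σ is not greatest since σ < ζ; ρ is not greatest since ρ < λ; ν is not greatest since ν < θ; ζ is not greatest since ζ < θ; θ is not greatest since θ < β; κ is not greatest since κ < β; λ is not greatest since λ < β.
Only β has nothing above it, so β is the greatest.

β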